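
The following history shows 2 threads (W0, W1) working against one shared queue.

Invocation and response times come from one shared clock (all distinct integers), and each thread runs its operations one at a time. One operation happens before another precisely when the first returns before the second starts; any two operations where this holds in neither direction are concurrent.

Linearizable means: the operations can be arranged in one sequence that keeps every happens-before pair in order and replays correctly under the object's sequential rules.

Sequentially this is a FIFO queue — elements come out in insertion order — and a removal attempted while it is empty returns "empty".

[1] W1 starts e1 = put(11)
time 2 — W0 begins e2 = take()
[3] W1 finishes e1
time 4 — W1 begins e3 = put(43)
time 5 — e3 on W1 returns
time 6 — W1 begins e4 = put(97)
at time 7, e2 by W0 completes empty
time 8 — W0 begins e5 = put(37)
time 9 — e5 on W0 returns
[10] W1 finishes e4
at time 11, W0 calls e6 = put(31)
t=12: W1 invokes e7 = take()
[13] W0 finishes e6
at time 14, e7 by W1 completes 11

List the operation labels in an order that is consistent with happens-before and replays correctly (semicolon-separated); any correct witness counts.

1. e2 take() → empty, leaving queue <>
2. e1 put(11), leaving queue <11>
3. e3 put(43), leaving queue <11,43>
4. e4 put(97), leaving queue <11,43,97>
5. e5 put(37), leaving queue <11,43,97,37>
6. e6 put(31), leaving queue <11,43,97,37,31>
7. e7 take() → 11, leaving queue <43,97,37,31>

e2; e1; e3; e4; e5; e6; e7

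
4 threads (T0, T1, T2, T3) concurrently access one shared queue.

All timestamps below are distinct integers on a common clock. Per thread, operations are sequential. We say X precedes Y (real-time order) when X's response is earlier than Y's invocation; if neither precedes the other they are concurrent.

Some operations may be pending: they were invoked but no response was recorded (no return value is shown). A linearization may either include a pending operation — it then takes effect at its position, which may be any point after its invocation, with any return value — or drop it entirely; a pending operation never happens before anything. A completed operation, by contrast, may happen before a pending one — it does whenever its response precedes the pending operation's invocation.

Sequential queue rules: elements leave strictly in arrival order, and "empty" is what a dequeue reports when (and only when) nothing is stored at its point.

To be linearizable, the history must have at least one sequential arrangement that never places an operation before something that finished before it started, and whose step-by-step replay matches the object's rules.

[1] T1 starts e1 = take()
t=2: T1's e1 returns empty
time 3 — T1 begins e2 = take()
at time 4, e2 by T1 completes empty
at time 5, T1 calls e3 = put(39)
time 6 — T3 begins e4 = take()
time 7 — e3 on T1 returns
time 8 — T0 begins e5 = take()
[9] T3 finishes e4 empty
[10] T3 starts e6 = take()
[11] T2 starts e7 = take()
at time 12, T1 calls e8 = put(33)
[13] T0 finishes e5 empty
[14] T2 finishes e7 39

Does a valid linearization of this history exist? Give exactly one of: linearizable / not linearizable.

one valid linearization: e1, e2, e4, e3, e7, e5
1. e1 take() → empty, leaving queue <>
2. e2 take() → empty, leaving queue <>
3. e4 take() → empty, leaving queue <>
4. e3 put(39), leaving queue <39>
5. e7 take() → 39, leaving queue <>
6. e5 take() → empty, leaving queue <>

linearizable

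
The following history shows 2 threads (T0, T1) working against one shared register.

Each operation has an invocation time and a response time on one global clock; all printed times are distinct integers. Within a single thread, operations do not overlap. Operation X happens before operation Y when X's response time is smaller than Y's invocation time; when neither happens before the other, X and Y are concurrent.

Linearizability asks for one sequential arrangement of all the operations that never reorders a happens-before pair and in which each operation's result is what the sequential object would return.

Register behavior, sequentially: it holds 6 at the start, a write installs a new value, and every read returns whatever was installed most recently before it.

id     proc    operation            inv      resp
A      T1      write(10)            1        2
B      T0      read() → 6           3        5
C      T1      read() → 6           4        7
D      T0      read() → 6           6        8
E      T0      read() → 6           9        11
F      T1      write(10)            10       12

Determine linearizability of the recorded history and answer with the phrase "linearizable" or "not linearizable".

not linearizable

already the first 5 events (up to B's response at time 5) admit no linearization; the first 4 still do
exhaustive check: the 2 completed register ops admit one real-time order; illegal
no escape via the 1 pending operation (C): every completion choice fails
one such order, A, B (pending dropped), breaks at step 2 where B read() → 6 is illegal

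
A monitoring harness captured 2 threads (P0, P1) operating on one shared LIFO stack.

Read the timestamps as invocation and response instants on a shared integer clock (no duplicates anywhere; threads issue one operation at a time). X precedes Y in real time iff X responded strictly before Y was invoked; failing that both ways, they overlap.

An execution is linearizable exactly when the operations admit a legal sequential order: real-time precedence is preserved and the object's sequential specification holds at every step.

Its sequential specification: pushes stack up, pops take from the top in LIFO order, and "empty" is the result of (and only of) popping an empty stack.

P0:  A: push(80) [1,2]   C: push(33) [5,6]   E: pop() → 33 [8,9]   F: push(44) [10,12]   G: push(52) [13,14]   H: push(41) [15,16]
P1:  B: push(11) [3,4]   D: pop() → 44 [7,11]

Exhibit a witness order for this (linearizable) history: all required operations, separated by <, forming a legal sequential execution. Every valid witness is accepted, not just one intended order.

1. A push(80), leaving stack <80>
2. B push(11), leaving stack <80,11>
3. C push(33), leaving stack <80,11,33>
4. E pop() → 33, leaving stack <80,11>
5. F push(44), leaving stack <80,11,44>
6. D pop() → 44, leaving stack <80,11>
7. G push(52), leaving stack <80,11,52>
8. H push(41), leaving stack <80,11,52,41>

A < B < C < E < F < D < G < H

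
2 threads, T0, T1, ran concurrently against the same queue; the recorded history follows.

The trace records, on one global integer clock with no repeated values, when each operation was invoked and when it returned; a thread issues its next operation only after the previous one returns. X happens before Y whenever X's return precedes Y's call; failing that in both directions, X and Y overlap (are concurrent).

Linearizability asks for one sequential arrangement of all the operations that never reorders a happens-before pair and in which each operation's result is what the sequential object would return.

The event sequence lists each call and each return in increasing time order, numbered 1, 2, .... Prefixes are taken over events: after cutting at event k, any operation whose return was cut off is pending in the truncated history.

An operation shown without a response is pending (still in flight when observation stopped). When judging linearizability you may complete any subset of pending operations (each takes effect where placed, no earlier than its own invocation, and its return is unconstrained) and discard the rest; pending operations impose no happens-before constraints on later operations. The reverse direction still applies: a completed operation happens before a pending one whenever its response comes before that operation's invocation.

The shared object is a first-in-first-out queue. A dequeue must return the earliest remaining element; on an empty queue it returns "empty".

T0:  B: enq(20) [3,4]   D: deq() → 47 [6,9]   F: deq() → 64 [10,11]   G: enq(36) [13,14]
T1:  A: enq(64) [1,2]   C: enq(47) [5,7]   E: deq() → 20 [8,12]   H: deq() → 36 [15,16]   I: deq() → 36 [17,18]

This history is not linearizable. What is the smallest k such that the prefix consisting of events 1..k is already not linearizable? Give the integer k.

a valid linearization of events 1..8 exists, for instance A, B, C:
after step 1 (A enq(64)): queue <64>
after step 2 (B enq(20)): queue <64,20>
after step 3 (C enq(47)): queue <64,20,47>
adding event 9 (D responds at 9) leaves no legal real-time order
no completion choice of the 1 pending operation (E) rescues it — every subset was tried
take A, B, C, D (pending dropped): step 4 already fails, because D deq() → 47 cannot occur there
take A, B, D, C (pending dropped): step 3 already fails, because D deq() → 47 cannot occur there

9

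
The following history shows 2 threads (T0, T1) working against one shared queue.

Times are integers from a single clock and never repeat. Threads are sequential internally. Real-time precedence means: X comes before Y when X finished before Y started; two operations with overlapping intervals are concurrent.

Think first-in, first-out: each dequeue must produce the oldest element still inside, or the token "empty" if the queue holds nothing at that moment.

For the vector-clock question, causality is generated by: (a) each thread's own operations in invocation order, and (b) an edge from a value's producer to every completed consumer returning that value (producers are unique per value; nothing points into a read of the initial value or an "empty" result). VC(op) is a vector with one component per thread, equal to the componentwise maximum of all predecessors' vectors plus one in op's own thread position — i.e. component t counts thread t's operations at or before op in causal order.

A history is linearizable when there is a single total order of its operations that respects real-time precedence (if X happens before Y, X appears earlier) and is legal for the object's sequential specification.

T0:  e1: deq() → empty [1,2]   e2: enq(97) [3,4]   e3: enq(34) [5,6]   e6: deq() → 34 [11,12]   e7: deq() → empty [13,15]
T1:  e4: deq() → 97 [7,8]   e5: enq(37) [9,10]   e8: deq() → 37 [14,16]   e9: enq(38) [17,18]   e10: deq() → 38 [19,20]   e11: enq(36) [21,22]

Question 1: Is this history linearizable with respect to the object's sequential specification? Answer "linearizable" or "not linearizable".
a witness: e1, e2, e3, e4, e5, e6, e8, e7, e9, e10, e11
step 1: e1 deq() → empty — queue <>
step 2: e2 enq(97) — queue <97>
step 3: e3 enq(34) — queue <97,34>
step 4: e4 deq() → 97 — queue <34>
step 5: e5 enq(37) — queue <34,37>
step 6: e6 deq() → 34 — queue <37>
step 7: e8 deq() → 37 — queue <>
step 8: e7 deq() → empty — queue <>
step 9: e9 enq(38) — queue <38>
step 10: e10 deq() → 38 — queue <>
step 11: e11 enq(36) — queue <36>

linearizable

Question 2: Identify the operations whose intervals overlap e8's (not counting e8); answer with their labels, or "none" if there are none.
Answer: e7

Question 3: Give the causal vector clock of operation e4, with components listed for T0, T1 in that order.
Answer: (2, 1)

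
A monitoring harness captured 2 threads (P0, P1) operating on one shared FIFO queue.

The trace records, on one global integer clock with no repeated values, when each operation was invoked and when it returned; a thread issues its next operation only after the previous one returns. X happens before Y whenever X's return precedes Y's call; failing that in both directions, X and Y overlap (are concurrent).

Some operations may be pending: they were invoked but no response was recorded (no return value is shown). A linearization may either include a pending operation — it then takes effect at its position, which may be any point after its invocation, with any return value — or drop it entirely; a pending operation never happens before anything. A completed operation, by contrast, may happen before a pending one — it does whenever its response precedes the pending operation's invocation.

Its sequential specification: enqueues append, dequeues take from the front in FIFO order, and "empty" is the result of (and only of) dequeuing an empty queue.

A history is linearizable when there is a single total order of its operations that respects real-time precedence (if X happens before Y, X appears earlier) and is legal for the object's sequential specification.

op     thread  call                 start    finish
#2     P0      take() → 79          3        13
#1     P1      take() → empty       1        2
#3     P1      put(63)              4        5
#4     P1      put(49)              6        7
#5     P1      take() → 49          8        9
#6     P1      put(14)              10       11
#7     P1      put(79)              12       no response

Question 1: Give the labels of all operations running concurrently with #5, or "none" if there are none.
Answer: #2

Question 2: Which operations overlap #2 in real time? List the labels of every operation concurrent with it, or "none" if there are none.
Answer: #3, #4, #5, #6, #7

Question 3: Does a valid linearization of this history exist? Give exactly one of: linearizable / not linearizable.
not linearizable

prefix check: 1..12 passes, 1..13 fails once #2's time-13 response joins
every one of the 5 real-time-consistent orders over 6 completed FIFO queue ops fails the sequential spec
include/drop combinations of the 1 pending operation (#7) were all tried; none helps
sample order #1, #2, #3, #4, #5, #6 (pending dropped) stalls at step 2 — #2 take() → 79 has no legal effect
sample order #1, #3, #2, #4, #5, #6 (pending dropped) stalls at step 3 — #2 take() → 79 has no legal effect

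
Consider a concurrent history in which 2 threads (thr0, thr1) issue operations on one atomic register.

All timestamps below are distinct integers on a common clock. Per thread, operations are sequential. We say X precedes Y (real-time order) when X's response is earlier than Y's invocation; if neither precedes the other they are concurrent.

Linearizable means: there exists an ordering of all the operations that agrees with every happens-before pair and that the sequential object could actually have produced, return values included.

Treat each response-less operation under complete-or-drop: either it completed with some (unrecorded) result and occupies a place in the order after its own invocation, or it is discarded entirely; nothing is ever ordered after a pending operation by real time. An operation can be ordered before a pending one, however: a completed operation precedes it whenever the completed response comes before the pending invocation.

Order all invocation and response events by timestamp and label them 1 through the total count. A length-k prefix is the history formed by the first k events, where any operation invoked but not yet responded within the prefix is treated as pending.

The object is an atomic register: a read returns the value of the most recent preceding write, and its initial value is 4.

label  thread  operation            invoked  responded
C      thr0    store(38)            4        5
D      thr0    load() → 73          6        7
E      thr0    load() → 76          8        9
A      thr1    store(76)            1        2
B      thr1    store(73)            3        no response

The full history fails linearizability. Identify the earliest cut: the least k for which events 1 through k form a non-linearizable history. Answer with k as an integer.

9

a valid linearization of events 1..8 exists, for instance A, C, B, D:
1. A store(76), leaving value 76
2. C store(38), leaving value 38
3. B store(73) (pending, included), leaving value 73
4. D load() → 73, leaving value 73
with event 9 included (E responding at time 9), all real-time-consistent orders fail
no escape via the 1 pending operation (B): every completion choice fails
take A, C, D, E (pending dropped): step 3 already fails, because D load() → 73 cannot occur there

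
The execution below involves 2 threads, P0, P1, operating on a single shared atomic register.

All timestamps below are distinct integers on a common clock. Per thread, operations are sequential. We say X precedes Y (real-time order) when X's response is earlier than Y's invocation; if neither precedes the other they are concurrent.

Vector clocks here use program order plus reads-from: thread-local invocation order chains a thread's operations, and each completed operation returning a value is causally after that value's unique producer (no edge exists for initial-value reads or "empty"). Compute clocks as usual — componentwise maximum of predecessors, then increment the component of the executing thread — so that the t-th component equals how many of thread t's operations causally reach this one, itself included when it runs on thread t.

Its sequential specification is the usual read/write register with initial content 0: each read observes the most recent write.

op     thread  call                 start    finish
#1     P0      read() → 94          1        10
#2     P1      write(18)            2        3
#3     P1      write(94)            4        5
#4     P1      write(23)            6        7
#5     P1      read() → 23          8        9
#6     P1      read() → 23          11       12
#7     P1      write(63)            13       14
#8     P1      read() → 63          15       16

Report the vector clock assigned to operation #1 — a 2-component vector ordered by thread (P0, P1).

(1, 2)

no predecessors for #2 (invoked 2): P1 increments from zero → (0, 1)
VC(#3, invoked at 4): max of VC(#2)=(0, 1), then +1 on thread P1 → (0, 2)
VC(#4, invoked at 6): max of VC(#3)=(0, 2), then +1 on thread P1 → (0, 3)
VC(#1, invoked at 1): max of VC(#3)=(0, 2), then +1 on thread P0 → (1, 2)
VC(#5, invoked at 8): max of VC(#4)=(0, 3), then +1 on thread P1 → (0, 4)
VC(#6, invoked at 11): max of VC(#4)=(0, 3), VC(#5)=(0, 4), then +1 on thread P1 → (0, 5)
VC(#7, invoked at 13): max of VC(#6)=(0, 5), then +1 on thread P1 → (0, 6)
VC(#8, invoked at 15): max of VC(#7)=(0, 6), then +1 on thread P1 → (0, 7)
target: VC(#1) = (1, 2)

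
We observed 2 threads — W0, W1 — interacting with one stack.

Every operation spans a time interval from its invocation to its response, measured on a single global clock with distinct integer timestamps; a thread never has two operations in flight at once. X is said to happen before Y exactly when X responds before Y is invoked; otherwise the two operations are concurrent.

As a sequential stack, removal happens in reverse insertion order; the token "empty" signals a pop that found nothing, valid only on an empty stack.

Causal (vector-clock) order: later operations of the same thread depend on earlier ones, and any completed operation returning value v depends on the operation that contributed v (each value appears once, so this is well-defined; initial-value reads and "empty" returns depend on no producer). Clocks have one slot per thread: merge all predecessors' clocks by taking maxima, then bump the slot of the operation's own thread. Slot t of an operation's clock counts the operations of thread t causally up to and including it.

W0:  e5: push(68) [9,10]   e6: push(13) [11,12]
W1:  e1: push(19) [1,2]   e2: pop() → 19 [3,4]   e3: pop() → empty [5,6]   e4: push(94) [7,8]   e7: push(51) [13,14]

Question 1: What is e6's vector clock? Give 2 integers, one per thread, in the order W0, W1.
e1, invoked 1, has no incoming edges; only W1's bump applies → (0, 1)
e5, invoked 9, has no incoming edges; only W0's bump applies → (1, 0)
merge at e2 (invoked 3): VC(e1)=(0, 1), own-thread bump on W1 → (0, 2)
merge at e6 (invoked 11): VC(e5)=(1, 0), own-thread bump on W0 → (2, 0)
merge at e3 (invoked 5): VC(e2)=(0, 2), own-thread bump on W1 → (0, 3)
merge at e4 (invoked 7): VC(e3)=(0, 3), own-thread bump on W1 → (0, 4)
merge at e7 (invoked 13): VC(e4)=(0, 4), own-thread bump on W1 → (0, 5)
target: VC(e6) = (2, 0)

(2, 0)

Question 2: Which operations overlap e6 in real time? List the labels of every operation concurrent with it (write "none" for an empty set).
e6 spans [11,12]: anything still running between times 11 and 12 counts as concurrent
e1 [1,2]: before
e2 [3,4]: before
e3 [5,6]: before
e4 [7,8]: before
e5 [9,10]: before
e7 [13,14]: after

none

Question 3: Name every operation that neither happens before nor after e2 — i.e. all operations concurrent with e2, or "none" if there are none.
e2 runs from 3 to 4; window-overlapping ops are concurrent
e1 [1,2]: before
e3 [5,6]: after
e4 [7,8]: after
e5 [9,10]: after
e6 [11,12]: after
e7 [13,14]: after

none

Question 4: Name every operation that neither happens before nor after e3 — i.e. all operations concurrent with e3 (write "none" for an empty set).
concurrent with e3 ([5,6]): every op whose interval crosses 5..6
e1 [1,2]: before
e2 [3,4]: before
e4 [7,8]: after
e5 [9,10]: after
e6 [11,12]: after
e7 [13,14]: after

none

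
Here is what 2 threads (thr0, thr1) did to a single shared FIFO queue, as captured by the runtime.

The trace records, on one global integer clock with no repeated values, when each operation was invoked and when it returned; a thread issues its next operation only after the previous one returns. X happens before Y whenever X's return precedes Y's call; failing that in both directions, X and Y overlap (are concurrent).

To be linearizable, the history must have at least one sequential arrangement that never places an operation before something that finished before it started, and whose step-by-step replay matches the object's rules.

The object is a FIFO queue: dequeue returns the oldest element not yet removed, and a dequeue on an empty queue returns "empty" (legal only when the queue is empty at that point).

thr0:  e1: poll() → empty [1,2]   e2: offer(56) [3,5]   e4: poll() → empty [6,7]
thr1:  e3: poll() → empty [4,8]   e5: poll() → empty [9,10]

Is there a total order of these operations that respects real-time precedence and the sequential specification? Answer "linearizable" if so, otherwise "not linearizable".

cut after 7 events: linearizable; cut after 8 events (e3 responds, time 8): not linearizable
4 completed operations, 3 real-time-consistent orders — every FIFO queue replay fails
take e1, e2, e3, e4: step 3 already fails, because e3 poll() → empty cannot occur there
take e1, e2, e4, e3: step 3 already fails, because e4 poll() → empty cannot occur there

not linearizable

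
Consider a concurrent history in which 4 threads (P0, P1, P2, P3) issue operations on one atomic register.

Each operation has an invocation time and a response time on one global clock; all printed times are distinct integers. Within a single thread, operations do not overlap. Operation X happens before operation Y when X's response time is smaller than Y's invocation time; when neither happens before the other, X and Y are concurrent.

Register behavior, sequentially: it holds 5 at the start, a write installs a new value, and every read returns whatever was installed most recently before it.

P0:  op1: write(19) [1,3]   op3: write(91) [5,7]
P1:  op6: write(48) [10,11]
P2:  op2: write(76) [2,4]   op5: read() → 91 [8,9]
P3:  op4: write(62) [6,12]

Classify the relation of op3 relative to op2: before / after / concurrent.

op3 spans [5,7], op2 spans [2,4]
resp(op2)=4 < inv(op3)=5

after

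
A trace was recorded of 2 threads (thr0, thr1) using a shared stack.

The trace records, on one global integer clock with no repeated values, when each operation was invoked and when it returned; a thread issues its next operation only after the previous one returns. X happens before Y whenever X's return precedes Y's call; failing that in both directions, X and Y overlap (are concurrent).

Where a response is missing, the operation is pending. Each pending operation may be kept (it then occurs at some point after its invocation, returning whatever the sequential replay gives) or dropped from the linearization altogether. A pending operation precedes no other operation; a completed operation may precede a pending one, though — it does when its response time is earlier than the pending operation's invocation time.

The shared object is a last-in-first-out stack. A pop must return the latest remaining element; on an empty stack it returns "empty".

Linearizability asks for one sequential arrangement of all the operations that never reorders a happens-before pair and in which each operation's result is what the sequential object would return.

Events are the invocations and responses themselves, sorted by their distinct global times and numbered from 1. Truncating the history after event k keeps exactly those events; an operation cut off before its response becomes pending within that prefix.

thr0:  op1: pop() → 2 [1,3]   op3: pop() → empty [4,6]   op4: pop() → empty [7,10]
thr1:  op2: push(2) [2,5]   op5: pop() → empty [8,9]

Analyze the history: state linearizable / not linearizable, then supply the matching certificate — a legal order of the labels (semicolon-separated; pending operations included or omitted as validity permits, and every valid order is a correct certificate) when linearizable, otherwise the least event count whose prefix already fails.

1. op2 push(2), leaving stack <2>
2. op1 pop() → 2, leaving stack <>
3. op3 pop() → empty, leaving stack <>
4. op4 pop() → empty, leaving stack <>
5. op5 pop() → empty, leaving stack <>

linearizable — witness: op2; op1; op3; op4; op5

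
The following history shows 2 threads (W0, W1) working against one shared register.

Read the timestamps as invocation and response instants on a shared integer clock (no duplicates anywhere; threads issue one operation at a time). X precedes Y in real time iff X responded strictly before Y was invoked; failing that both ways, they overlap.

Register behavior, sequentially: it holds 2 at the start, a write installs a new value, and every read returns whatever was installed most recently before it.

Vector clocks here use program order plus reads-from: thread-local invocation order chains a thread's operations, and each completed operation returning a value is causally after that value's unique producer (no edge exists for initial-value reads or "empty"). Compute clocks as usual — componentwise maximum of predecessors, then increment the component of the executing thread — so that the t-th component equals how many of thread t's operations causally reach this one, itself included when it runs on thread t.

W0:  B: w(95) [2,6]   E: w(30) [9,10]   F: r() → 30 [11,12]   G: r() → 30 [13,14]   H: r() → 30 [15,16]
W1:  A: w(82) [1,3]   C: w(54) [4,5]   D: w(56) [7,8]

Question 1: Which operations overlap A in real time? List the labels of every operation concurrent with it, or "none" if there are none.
A spans [1,3]; an op avoiding the whole window 1..3 is ordered, any other is concurrent
B [2,6]: concurrent
C [4,5]: after
D [7,8]: after
E [9,10]: after
F [11,12]: after
G [13,14]: after
H [15,16]: after

B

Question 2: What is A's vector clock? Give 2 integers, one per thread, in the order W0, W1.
VC(A, invoked at 1): no causal predecessors; +1 on W1 → (0, 1)
VC(B, invoked at 2): no causal predecessors; +1 on W0 → (1, 0)
from VC(A)=(0, 1), C (invoked 4) maxes components and bumps W1 → (0, 2)
from VC(B)=(1, 0), E (invoked 9) maxes components and bumps W0 → (2, 0)
from VC(C)=(0, 2), D (invoked 7) maxes components and bumps W1 → (0, 3)
from VC(E)=(2, 0), F (invoked 11) maxes components and bumps W0 → (3, 0)
from VC(E)=(2, 0), VC(F)=(3, 0), G (invoked 13) maxes components and bumps W0 → (4, 0)
from VC(E)=(2, 0), VC(G)=(4, 0), H (invoked 15) maxes components and bumps W0 → (5, 0)
target: VC(A) = (0, 1)

(0, 1)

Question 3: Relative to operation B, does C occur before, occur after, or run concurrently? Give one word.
C spans [4,5], B spans [2,6]
the intervals overlap in both directions

concurrent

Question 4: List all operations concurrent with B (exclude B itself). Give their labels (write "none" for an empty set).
concurrent with B ([2,6]): every op whose interval crosses 2..6
A [1,3]: concurrent
C [4,5]: concurrent
D [7,8]: after
E [9,10]: after
F [11,12]: after
G [13,14]: after
H [15,16]: after

A, C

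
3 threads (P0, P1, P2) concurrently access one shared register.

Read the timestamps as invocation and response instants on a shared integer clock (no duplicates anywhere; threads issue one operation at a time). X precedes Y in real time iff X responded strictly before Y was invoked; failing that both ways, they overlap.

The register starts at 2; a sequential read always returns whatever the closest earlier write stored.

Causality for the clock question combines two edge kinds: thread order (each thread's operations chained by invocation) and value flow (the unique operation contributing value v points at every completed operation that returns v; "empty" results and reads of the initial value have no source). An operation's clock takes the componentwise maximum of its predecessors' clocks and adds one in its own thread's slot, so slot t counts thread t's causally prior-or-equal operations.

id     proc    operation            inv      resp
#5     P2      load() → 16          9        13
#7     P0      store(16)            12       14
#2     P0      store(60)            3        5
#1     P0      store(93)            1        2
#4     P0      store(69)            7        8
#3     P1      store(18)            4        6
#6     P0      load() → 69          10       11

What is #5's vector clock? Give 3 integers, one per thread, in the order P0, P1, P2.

VC(#3, invoked at 4): no causal predecessors; +1 on P1 → (0, 1, 0)
VC(#1, invoked at 1): no causal predecessors; +1 on P0 → (1, 0, 0)
#2, invoked 3, takes VC(#1)=(1, 0, 0) under max, adds 1 for P0 → (2, 0, 0)
#4, invoked 7, takes VC(#2)=(2, 0, 0) under max, adds 1 for P0 → (3, 0, 0)
#6, invoked 10, takes VC(#4)=(3, 0, 0) under max, adds 1 for P0 → (4, 0, 0)
#7, invoked 12, takes VC(#6)=(4, 0, 0) under max, adds 1 for P0 → (5, 0, 0)
#5, invoked 9, takes VC(#7)=(5, 0, 0) under max, adds 1 for P2 → (5, 0, 1)
target: VC(#5) = (5, 0, 1)

(5, 0, 1)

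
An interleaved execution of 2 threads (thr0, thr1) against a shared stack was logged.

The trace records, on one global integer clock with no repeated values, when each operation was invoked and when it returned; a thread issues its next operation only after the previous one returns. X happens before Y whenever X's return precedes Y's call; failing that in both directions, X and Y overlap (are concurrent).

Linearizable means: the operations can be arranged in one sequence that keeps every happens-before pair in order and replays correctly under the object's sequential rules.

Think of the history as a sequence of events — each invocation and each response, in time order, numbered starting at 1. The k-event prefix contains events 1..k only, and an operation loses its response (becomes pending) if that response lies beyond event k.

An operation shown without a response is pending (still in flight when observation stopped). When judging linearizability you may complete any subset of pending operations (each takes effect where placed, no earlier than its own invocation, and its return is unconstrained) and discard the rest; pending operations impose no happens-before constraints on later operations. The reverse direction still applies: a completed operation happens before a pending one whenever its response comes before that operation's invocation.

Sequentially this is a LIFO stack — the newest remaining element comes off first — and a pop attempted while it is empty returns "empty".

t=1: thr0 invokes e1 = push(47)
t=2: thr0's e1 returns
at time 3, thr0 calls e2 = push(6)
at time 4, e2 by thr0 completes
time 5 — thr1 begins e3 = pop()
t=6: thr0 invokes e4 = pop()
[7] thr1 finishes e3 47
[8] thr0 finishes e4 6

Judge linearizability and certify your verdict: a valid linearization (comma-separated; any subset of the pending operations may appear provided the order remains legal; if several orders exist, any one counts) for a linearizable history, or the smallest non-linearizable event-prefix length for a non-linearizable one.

step 1: e1 push(47) — stack <47>
step 2: e2 push(6) — stack <47,6>
step 3: e4 pop() → 6 — stack <47>
step 4: e3 pop() → 47 — stack <>

linearizable — witness: e1, e2, e4, e3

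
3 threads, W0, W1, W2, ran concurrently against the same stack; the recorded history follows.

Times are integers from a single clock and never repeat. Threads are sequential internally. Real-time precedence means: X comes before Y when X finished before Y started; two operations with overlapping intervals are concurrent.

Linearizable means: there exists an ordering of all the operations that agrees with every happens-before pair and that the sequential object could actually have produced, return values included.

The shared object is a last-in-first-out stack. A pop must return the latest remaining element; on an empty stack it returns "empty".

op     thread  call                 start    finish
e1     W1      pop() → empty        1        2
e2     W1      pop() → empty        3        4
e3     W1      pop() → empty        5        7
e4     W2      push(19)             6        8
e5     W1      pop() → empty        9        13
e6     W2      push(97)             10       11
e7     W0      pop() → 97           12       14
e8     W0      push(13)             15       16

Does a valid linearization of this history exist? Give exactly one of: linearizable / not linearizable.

not linearizable

through event 12 a valid linearization exists; event 13 (e5 responding at time 13) ends that
6 completed operations, 4 real-time-consistent orders — every stack replay fails
completion choices over the 1 pending operation (e7) were checked; none helps
take e1, e2, e3, e4, e5, e6 (pending dropped): step 5 already fails, because e5 pop() → empty cannot occur there
take e1, e2, e3, e4, e6, e5 (pending dropped): step 6 already fails, because e5 pop() → empty cannot occur there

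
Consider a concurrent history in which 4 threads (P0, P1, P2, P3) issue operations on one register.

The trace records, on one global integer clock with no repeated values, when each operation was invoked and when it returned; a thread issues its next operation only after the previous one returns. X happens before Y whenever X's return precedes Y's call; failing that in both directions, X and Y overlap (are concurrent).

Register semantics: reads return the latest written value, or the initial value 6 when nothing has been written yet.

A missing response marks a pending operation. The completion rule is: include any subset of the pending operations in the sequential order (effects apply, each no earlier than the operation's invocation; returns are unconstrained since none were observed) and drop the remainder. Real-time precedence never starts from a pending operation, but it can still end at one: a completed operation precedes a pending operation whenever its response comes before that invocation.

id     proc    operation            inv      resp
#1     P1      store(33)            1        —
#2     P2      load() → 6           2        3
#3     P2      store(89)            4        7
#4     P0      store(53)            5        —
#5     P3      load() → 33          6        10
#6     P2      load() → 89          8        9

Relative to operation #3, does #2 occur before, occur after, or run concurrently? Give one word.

before

#2 spans [2,3], #3 spans [4,7]
resp(#2)=3 < inv(#3)=4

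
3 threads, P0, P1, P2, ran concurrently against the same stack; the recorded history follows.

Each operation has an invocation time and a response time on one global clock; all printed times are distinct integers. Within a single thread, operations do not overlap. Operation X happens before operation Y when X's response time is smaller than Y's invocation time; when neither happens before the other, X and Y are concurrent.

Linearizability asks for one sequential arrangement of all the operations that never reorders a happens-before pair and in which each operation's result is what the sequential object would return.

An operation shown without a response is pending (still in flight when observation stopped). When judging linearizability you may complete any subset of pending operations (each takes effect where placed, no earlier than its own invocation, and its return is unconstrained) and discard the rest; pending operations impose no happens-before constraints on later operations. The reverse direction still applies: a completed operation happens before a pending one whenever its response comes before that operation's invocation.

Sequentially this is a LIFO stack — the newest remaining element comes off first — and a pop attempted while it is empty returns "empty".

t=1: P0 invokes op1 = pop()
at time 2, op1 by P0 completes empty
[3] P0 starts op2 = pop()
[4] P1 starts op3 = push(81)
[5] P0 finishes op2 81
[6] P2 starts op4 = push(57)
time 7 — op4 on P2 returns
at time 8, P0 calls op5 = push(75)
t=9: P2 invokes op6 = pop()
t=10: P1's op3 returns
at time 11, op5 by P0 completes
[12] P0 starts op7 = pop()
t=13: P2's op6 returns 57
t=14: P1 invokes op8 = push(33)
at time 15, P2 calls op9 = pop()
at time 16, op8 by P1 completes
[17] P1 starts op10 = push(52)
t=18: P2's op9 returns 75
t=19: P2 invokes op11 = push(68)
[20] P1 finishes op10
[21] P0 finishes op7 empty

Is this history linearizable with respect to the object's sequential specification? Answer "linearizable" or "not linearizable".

linearizable

witness order: op1, op3, op2, op4, op6, op5, op9, op7, op8, op10
after step 1 (op1 pop() → empty): stack <>
after step 2 (op3 push(81)): stack <81>
after step 3 (op2 pop() → 81): stack <>
after step 4 (op4 push(57)): stack <57>
after step 5 (op6 pop() → 57): stack <>
after step 6 (op5 push(75)): stack <75>
after step 7 (op9 pop() → 75): stack <>
after step 8 (op7 pop() → empty): stack <>
after step 9 (op8 push(33)): stack <33>
after step 10 (op10 push(52)): stack <33,52>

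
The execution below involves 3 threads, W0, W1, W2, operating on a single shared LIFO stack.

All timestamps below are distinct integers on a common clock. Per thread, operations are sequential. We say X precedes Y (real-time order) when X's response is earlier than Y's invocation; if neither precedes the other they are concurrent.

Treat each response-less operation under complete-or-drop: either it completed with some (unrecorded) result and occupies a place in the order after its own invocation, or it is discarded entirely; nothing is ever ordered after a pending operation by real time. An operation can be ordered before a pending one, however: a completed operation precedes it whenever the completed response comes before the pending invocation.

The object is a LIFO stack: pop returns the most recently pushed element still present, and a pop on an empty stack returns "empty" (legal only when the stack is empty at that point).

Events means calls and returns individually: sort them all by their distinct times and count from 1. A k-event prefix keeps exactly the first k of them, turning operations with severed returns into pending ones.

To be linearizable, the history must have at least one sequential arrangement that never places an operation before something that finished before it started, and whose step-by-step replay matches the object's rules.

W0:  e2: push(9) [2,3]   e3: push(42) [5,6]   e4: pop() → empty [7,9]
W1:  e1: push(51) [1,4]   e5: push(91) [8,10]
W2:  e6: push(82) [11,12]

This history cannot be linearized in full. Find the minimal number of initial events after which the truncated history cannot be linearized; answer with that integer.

9

one valid order for events 1..8 is e1, e2, e3:
after step 1 (e1 push(51)): stack <51>
after step 2 (e2 push(9)): stack <51,9>
after step 3 (e3 push(42)): stack <51,9,42>
event 9 — e4's response, time 9 — after it, nothing linearizes
include/drop combinations of the 1 pending operation (e5) were all tried; none helps
e.g. e1, e2, e3, e4 (pending dropped): illegal at step 4, since e4 pop() → empty cannot apply there
e.g. e2, e1, e3, e4 (pending dropped): illegal at step 4, since e4 pop() → empty cannot apply there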